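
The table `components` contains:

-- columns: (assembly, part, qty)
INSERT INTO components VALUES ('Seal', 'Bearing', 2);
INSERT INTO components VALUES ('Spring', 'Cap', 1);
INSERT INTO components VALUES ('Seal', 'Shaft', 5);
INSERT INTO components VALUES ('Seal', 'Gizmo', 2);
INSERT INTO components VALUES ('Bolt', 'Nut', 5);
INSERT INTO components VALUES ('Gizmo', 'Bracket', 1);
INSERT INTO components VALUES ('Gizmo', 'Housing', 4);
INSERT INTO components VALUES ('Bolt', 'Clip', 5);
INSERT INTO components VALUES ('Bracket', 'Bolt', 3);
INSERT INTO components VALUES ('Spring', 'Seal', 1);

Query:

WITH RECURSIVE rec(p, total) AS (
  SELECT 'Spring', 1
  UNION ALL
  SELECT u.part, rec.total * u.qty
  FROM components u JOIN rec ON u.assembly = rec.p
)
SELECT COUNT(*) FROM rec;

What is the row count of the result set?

Base: (Spring, total=1).
Iteration 1: components of {Spring} -> Cap = 1*1 = 1, Seal = 1*1 = 1.
Iteration 2: components of {Cap,Seal} -> Bearing = 1*2 = 2, Gizmo = 1*2 = 2, Shaft = 1*5 = 5.
Iteration 3: components of {Bearing,Gizmo,Shaft} -> Bracket = 2*1 = 2, Housing = 2*4 = 8.
Iteration 4: components of {Bracket,Housing} -> Bolt = 2*3 = 6.
Iteration 5: components of {Bolt} -> Clip = 6*5 = 30, Nut = 6*5 = 30.
Iteration 6: no further components; recursion stops.
Total rows emitted: 11.

11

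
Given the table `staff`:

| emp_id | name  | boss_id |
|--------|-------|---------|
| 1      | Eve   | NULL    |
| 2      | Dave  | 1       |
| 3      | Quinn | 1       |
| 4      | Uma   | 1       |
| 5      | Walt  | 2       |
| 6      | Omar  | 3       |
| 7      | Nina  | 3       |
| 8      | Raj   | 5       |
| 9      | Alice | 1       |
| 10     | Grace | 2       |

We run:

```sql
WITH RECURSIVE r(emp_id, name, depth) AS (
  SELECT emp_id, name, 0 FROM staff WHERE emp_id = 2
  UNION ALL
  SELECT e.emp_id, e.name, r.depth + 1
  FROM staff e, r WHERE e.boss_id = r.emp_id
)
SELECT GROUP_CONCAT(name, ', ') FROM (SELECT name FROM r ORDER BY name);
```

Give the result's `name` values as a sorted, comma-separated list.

Dave, Grace, Raj, Walt

Base: emp_id=2 (Dave) at depth 0.
Iteration 1: rows with boss_id in {2} -> Walt (id 5, depth 1), Grace (id 10, depth 1).
Iteration 2: rows with boss_id in {5,10} -> Raj (id 8, depth 2).
Iteration 3: no rows with boss_id in {8}; recursion stops.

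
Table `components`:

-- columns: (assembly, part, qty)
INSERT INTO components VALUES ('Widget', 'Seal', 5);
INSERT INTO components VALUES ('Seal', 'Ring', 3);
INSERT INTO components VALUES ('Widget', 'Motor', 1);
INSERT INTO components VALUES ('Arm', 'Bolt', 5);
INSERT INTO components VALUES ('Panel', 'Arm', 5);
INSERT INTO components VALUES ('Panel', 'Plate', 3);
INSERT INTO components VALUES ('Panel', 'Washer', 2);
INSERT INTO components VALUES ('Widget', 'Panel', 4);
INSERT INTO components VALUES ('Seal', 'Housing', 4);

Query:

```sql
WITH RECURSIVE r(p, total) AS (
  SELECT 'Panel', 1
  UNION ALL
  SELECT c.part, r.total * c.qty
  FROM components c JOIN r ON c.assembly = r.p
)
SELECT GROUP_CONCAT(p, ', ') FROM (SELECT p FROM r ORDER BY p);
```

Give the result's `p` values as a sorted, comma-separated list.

Arm, Bolt, Panel, Plate, Washer

Base: (Panel, total=1).
Iteration 1: components of {Panel} -> Arm = 1*5 = 5, Plate = 1*3 = 3, Washer = 1*2 = 2.
Iteration 2: components of {Arm,Plate,Washer} -> Bolt = 5*5 = 25.
Iteration 3: no further components; recursion stops.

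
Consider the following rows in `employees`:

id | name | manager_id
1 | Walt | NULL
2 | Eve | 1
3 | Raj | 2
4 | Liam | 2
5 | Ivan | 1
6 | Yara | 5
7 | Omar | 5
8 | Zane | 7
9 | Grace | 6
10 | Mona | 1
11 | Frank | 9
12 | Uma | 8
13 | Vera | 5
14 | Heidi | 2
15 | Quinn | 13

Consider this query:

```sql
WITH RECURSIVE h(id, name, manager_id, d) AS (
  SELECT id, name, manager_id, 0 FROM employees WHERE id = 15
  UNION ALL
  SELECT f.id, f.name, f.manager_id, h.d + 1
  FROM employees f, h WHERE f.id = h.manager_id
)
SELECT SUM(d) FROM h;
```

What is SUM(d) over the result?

6

Base: id=15 (Quinn), manager_id=13, d 0.
Iteration 1: join on id=13 -> Vera (id 13, manager_id=5, d 1).
Iteration 2: join on id=5 -> Ivan (id 5, manager_id=1, d 2).
Iteration 3: join on id=1 -> Walt (id 1, manager_id=NULL, d 3).
Iteration 4: manager_id is NULL; no match; recursion stops.
SUM(d) = 0 + 1 + 2 + 3 = 6.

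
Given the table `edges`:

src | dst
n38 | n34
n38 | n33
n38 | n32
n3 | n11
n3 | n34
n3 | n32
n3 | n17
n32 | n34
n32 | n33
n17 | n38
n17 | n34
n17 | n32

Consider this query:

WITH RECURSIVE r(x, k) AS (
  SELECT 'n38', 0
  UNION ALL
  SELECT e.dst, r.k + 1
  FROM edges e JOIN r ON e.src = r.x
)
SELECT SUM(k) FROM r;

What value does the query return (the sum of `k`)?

7

Base: (n38, k=0).
Iteration 1: edges from {n38} -> (n32, k=1), (n33, k=1), (n34, k=1).
Iteration 2: edges from {n32,n33,n34} -> (n33, k=2), (n34, k=2).
Iteration 3: no outgoing edges from {n33,n34}; recursion stops.
SUM(k) = 0 + 1 + 1 + 1 + 2 + 2 = 7.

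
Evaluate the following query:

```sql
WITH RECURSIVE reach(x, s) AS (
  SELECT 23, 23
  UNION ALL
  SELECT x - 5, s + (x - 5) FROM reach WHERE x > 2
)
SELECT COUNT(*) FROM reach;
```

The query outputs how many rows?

6

Base: x=23, s=23.
Iteration 1: 23 > 2 holds -> x = 23 - 5 = 18, s = 23 + 18 = 41.
Iteration 2: 18 > 2 holds -> x = 18 - 5 = 13, s = 41 + 13 = 54.
Iteration 3: 13 > 2 holds -> x = 13 - 5 = 8, s = 54 + 8 = 62.
Iteration 4: 8 > 2 holds -> x = 8 - 5 = 3, s = 62 + 3 = 65.
Iteration 5: 3 > 2 holds -> x = 3 - 5 = -2, s = 65 + -2 = 63.
Iteration 6: -2 > 2 fails; recursion stops.
Total rows emitted: 6.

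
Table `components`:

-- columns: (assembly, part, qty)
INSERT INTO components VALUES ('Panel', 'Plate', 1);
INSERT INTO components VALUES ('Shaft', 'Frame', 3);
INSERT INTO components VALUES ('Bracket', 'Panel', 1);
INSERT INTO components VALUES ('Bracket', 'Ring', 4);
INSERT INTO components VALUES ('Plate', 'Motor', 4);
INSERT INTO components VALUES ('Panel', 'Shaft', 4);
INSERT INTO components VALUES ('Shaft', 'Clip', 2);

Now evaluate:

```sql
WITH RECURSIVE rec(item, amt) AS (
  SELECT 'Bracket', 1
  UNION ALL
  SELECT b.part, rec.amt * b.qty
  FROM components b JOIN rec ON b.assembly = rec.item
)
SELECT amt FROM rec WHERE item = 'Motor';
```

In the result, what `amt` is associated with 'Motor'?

Base: (Bracket, amt=1).
Iteration 1: components of {Bracket} -> Panel = 1*1 = 1, Ring = 1*4 = 4.
Iteration 2: components of {Panel,Ring} -> Plate = 1*1 = 1, Shaft = 1*4 = 4.
Iteration 3: components of {Plate,Shaft} -> Clip = 4*2 = 8, Frame = 4*3 = 12, Motor = 1*4 = 4.
Iteration 4: no further components; recursion stops.

4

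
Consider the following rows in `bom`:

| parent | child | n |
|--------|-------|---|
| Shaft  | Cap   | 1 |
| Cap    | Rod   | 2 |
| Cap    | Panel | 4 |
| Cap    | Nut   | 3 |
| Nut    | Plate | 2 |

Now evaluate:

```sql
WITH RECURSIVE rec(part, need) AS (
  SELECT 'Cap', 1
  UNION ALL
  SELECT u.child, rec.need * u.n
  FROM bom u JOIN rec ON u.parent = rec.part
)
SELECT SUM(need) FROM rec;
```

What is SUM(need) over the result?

Base: (Cap, need=1).
Iteration 1: components of {Cap} -> Nut = 1*3 = 3, Panel = 1*4 = 4, Rod = 1*2 = 2.
Iteration 2: components of {Nut,Panel,Rod} -> Plate = 3*2 = 6.
Iteration 3: no further components; recursion stops.
SUM(need) = 1 + 2 + 4 + 3 + 6 = 16.

16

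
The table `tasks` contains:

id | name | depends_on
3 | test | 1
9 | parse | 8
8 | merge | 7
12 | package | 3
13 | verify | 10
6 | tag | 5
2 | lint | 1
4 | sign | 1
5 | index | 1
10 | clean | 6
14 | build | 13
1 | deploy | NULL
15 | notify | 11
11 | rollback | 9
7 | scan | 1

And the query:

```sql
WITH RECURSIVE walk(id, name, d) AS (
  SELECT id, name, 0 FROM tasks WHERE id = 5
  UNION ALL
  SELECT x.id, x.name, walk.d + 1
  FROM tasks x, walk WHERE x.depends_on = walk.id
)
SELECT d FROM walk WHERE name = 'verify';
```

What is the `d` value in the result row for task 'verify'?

Base: id=5 (index) at d 0.
Iteration 1: rows with depends_on in {5} -> tag (id 6, d 1).
Iteration 2: rows with depends_on in {6} -> clean (id 10, d 2).
Iteration 3: rows with depends_on in {10} -> verify (id 13, d 3).
Iteration 4: rows with depends_on in {13} -> build (id 14, d 4).
Iteration 5: no rows with depends_on in {14}; recursion stops.

3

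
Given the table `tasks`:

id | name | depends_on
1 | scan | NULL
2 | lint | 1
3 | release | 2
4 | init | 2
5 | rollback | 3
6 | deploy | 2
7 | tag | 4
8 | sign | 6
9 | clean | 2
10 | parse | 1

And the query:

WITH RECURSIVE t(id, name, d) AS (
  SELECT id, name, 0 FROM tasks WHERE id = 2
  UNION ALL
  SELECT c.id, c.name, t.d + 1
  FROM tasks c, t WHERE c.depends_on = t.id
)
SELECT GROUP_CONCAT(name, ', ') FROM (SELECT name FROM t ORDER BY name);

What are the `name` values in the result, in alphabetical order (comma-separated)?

clean, deploy, init, lint, release, rollback, sign, tag

Base: id=2 (lint) at d 0.
Iteration 1: rows with depends_on in {2} -> release (id 3, d 1), init (id 4, d 1), deploy (id 6, d 1), clean (id 9, d 1).
Iteration 2: rows with depends_on in {3,4,6,9} -> rollback (id 5, d 2), tag (id 7, d 2), sign (id 8, d 2).
Iteration 3: no rows with depends_on in {5,7,8}; recursion stops.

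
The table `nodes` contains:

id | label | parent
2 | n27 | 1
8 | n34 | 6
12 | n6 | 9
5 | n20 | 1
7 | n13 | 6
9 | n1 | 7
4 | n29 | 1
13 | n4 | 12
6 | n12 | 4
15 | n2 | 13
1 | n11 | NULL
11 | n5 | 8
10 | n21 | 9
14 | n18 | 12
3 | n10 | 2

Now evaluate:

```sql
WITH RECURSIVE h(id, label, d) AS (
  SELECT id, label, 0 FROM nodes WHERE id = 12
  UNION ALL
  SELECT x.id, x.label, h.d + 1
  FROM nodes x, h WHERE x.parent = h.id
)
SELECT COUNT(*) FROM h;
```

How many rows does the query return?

Base: id=12 (n6) at d 0.
Iteration 1: rows with parent in {12} -> n4 (id 13, d 1), n18 (id 14, d 1).
Iteration 2: rows with parent in {13,14} -> n2 (id 15, d 2).
Iteration 3: no rows with parent in {15}; recursion stops.
Total rows emitted: 4.

4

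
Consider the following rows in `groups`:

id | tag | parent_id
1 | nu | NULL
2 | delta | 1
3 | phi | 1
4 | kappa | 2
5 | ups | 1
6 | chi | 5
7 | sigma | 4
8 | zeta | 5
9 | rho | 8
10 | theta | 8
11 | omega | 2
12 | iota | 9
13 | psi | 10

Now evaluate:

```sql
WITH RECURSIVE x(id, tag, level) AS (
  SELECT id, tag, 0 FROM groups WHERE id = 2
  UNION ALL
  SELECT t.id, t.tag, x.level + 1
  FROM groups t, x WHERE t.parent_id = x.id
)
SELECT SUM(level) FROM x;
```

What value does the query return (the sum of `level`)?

Base: id=2 (delta) at level 0.
Iteration 1: rows with parent_id in {2} -> kappa (id 4, level 1), omega (id 11, level 1).
Iteration 2: rows with parent_id in {4,11} -> sigma (id 7, level 2).
Iteration 3: no rows with parent_id in {7}; recursion stops.
SUM(level) = 0 + 1 + 1 + 2 = 4.

4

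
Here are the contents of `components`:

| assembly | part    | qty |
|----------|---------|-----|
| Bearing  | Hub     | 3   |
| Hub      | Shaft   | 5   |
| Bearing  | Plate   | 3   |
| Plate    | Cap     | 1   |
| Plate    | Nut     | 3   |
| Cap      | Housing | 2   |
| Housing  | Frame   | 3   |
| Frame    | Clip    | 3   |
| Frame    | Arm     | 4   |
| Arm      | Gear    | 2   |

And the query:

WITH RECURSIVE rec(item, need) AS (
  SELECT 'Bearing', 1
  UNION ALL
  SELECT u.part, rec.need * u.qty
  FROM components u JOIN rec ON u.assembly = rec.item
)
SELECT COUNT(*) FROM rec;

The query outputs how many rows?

11

Base: (Bearing, need=1).
Iteration 1: components of {Bearing} -> Hub = 1*3 = 3, Plate = 1*3 = 3.
Iteration 2: components of {Hub,Plate} -> Cap = 3*1 = 3, Nut = 3*3 = 9, Shaft = 3*5 = 15.
Iteration 3: components of {Cap,Nut,Shaft} -> Housing = 3*2 = 6.
Iteration 4: components of {Housing} -> Frame = 6*3 = 18.
Iteration 5: components of {Frame} -> Arm = 18*4 = 72, Clip = 18*3 = 54.
Iteration 6: components of {Arm,Clip} -> Gear = 72*2 = 144.
Iteration 7: no further components; recursion stops.
Total rows emitted: 11.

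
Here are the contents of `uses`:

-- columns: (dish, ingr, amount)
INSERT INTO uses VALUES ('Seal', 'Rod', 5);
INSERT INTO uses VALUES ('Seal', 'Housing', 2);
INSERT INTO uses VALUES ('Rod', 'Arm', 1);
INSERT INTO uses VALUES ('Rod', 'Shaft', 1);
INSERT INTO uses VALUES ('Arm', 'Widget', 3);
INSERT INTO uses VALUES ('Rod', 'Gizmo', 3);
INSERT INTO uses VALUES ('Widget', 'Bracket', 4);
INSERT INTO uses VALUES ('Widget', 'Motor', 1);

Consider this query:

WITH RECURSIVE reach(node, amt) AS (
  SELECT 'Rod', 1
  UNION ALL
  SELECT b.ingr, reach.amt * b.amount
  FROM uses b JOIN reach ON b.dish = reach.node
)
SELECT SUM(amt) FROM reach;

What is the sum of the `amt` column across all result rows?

Base: (Rod, amt=1).
Iteration 1: components of {Rod} -> Arm = 1*1 = 1, Gizmo = 1*3 = 3, Shaft = 1*1 = 1.
Iteration 2: components of {Arm,Gizmo,Shaft} -> Widget = 1*3 = 3.
Iteration 3: components of {Widget} -> Bracket = 3*4 = 12, Motor = 3*1 = 3.
Iteration 4: no further components; recursion stops.
SUM(amt) = 1 + 1 + 1 + 3 + 3 + 12 + 3 = 24.

24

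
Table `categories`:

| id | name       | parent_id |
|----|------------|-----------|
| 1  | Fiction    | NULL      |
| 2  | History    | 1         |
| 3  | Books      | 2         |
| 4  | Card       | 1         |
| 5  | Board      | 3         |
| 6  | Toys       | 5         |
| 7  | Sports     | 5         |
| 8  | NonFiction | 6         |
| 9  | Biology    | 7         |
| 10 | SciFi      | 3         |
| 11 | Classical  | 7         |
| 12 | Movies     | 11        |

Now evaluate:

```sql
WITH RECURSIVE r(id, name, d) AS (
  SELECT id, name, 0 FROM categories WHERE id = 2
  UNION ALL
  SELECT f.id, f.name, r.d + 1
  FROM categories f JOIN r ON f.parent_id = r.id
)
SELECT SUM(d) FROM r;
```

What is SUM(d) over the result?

28

Base: id=2 (History) at d 0.
Iteration 1: rows with parent_id in {2} -> Books (id 3, d 1).
Iteration 2: rows with parent_id in {3} -> Board (id 5, d 2), SciFi (id 10, d 2).
Iteration 3: rows with parent_id in {5,10} -> Toys (id 6, d 3), Sports (id 7, d 3).
Iteration 4: rows with parent_id in {6,7} -> NonFiction (id 8, d 4), Biology (id 9, d 4), Classical (id 11, d 4).
Iteration 5: rows with parent_id in {8,9,11} -> Movies (id 12, d 5).
Iteration 6: no rows with parent_id in {12}; recursion stops.
SUM(d) = 0 + 1 + 2 + 2 + 3 + 3 + 4 + 4 + 4 + 5 = 28.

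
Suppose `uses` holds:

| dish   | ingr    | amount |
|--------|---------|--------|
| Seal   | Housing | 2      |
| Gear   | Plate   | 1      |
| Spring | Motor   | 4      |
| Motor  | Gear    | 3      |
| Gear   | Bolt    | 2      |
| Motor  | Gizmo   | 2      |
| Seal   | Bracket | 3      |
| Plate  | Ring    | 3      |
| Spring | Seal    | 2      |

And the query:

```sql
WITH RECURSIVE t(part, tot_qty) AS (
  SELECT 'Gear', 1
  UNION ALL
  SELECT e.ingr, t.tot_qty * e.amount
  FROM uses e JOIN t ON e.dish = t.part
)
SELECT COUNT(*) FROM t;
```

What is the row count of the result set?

4

Base: (Gear, tot_qty=1).
Iteration 1: components of {Gear} -> Bolt = 1*2 = 2, Plate = 1*1 = 1.
Iteration 2: components of {Bolt,Plate} -> Ring = 1*3 = 3.
Iteration 3: no further components; recursion stops.
Total rows emitted: 4.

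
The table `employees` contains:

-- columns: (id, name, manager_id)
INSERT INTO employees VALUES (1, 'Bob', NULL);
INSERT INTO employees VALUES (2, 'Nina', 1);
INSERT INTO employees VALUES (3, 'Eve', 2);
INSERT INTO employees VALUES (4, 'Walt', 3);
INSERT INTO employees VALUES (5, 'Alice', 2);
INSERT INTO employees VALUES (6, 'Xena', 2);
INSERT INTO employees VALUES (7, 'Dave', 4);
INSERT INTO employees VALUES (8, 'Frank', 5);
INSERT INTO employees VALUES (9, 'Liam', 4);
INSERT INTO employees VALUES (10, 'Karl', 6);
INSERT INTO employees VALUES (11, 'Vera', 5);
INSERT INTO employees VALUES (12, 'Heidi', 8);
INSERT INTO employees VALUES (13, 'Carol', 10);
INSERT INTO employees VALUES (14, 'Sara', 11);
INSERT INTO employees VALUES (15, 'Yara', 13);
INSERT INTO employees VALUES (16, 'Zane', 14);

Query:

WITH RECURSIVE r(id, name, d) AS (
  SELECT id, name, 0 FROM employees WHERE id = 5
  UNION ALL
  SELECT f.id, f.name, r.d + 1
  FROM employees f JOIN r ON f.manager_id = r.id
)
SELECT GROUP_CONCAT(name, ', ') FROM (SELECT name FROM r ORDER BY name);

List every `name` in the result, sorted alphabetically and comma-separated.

Base: id=5 (Alice) at d 0.
Iteration 1: rows with manager_id in {5} -> Frank (id 8, d 1), Vera (id 11, d 1).
Iteration 2: rows with manager_id in {8,11} -> Heidi (id 12, d 2), Sara (id 14, d 2).
Iteration 3: rows with manager_id in {12,14} -> Zane (id 16, d 3).
Iteration 4: no rows with manager_id in {16}; recursion stops.

Alice, Frank, Heidi, Sara, Vera, Zane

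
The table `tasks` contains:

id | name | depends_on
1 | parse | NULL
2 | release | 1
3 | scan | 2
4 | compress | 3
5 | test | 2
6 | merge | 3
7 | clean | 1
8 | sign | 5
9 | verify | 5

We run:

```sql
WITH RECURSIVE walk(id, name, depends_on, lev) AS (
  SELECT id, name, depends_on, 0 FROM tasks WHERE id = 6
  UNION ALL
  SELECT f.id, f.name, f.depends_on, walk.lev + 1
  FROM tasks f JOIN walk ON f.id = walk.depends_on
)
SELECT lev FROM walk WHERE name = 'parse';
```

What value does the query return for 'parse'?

Base: id=6 (merge), depends_on=3, lev 0.
Iteration 1: join on id=3 -> scan (id 3, depends_on=2, lev 1).
Iteration 2: join on id=2 -> release (id 2, depends_on=1, lev 2).
Iteration 3: join on id=1 -> parse (id 1, depends_on=NULL, lev 3).
Iteration 4: depends_on is NULL; no match; recursion stops.

3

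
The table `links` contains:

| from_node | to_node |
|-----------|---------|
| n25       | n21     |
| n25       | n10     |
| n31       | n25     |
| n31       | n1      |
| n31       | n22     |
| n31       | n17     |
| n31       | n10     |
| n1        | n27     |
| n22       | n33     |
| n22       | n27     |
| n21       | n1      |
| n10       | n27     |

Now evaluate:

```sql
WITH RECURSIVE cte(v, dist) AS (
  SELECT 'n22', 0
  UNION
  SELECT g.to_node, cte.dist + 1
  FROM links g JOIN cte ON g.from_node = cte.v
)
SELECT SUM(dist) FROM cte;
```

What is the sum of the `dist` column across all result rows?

2

Base: (n22, dist=0).
Iteration 1: edges from {n22} -> (n27, dist=1), (n33, dist=1).
Iteration 2: no outgoing edges from {n27,n33}; recursion stops.
SUM(dist) = 0 + 1 + 1 = 2.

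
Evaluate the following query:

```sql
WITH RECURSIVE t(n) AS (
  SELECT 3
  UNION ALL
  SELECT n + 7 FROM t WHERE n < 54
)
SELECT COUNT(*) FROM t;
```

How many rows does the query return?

9

Base: n=3.
Iteration 1: 3 < 54 holds -> n = 3 + 7 = 10.
Iteration 2: 10 < 54 holds -> n = 10 + 7 = 17.
Iteration 3: 17 < 54 holds -> n = 17 + 7 = 24.
Iteration 4: 24 < 54 holds -> n = 24 + 7 = 31.
Iteration 5: 31 < 54 holds -> n = 31 + 7 = 38.
Iteration 6: 38 < 54 holds -> n = 38 + 7 = 45.
Iteration 7: 45 < 54 holds -> n = 45 + 7 = 52.
Iteration 8: 52 < 54 holds -> n = 52 + 7 = 59.
Iteration 9: 59 < 54 fails; recursion stops.
Total rows emitted: 9.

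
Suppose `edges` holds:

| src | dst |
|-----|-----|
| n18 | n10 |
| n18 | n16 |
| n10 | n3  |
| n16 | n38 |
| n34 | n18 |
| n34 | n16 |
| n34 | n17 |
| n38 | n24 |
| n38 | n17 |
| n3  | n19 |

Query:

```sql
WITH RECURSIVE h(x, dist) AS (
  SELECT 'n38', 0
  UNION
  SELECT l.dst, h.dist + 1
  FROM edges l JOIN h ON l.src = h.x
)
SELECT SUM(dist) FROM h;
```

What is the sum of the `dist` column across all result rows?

Base: (n38, dist=0).
Iteration 1: edges from {n38} -> (n17, dist=1), (n24, dist=1).
Iteration 2: no outgoing edges from {n17,n24}; recursion stops.
SUM(dist) = 0 + 1 + 1 = 2.

2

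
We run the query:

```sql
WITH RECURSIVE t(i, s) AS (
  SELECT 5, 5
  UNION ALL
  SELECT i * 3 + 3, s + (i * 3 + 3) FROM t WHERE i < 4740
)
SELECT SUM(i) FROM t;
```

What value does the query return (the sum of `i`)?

21308

Base: i=5, s=5.
Iteration 1: 5 < 4740 holds -> i = 5 * 3 + 3 = 18, s = 5 + 18 = 23.
Iteration 2: 18 < 4740 holds -> i = 18 * 3 + 3 = 57, s = 23 + 57 = 80.
Iteration 3: 57 < 4740 holds -> i = 57 * 3 + 3 = 174, s = 80 + 174 = 254.
Iteration 4: 174 < 4740 holds -> i = 174 * 3 + 3 = 525, s = 254 + 525 = 779.
Iteration 5: 525 < 4740 holds -> i = 525 * 3 + 3 = 1578, s = 779 + 1578 = 2357.
Iteration 6: 1578 < 4740 holds -> i = 1578 * 3 + 3 = 4737, s = 2357 + 4737 = 7094.
Iteration 7: 4737 < 4740 holds -> i = 4737 * 3 + 3 = 14214, s = 7094 + 14214 = 21308.
Iteration 8: 14214 < 4740 fails; recursion stops.
SUM(i) = 5 + 18 + 57 + 174 + 525 + 1578 + 4737 + 14214 = 21308.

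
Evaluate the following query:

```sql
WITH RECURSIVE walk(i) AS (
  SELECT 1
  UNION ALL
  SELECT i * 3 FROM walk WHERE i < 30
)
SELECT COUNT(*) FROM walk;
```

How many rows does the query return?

5

Base: i=1.
Iteration 1: 1 < 30 holds -> i = 1 * 3 = 3.
Iteration 2: 3 < 30 holds -> i = 3 * 3 = 9.
Iteration 3: 9 < 30 holds -> i = 9 * 3 = 27.
Iteration 4: 27 < 30 holds -> i = 27 * 3 = 81.
Iteration 5: 81 < 30 fails; recursion stops.
Total rows emitted: 5.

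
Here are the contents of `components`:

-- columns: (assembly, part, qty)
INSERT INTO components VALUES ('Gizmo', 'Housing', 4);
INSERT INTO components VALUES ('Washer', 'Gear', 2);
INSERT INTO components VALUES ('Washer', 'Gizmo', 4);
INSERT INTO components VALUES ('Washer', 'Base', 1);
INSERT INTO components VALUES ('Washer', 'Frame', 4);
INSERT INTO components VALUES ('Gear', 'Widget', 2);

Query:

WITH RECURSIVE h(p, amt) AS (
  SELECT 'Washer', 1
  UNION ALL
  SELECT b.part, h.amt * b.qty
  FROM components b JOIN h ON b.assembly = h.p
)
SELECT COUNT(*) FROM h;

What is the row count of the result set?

7

Base: (Washer, amt=1).
Iteration 1: components of {Washer} -> Base = 1*1 = 1, Frame = 1*4 = 4, Gear = 1*2 = 2, Gizmo = 1*4 = 4.
Iteration 2: components of {Base,Frame,Gear,Gizmo} -> Housing = 4*4 = 16, Widget = 2*2 = 4.
Iteration 3: no further components; recursion stops.
Total rows emitted: 7.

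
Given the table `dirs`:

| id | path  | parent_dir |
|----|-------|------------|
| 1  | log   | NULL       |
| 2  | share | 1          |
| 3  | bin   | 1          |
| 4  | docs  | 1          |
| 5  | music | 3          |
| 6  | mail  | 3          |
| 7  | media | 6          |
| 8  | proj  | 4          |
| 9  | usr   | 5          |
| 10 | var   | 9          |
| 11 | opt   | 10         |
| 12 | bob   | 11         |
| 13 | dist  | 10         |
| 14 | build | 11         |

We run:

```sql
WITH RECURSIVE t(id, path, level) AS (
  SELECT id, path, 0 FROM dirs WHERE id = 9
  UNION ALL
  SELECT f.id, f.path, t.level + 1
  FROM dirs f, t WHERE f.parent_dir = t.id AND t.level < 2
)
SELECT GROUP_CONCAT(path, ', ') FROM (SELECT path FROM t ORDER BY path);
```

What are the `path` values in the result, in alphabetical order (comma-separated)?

dist, opt, usr, var

Base: id=9 (usr) at level 0.
Iteration 1: rows with parent_dir in {9} -> var (id 10, level 1).
Iteration 2: rows with parent_dir in {10} -> opt (id 11, level 2), dist (id 13, level 2).
Iteration 3: level < 2 fails for all current rows; recursion stops.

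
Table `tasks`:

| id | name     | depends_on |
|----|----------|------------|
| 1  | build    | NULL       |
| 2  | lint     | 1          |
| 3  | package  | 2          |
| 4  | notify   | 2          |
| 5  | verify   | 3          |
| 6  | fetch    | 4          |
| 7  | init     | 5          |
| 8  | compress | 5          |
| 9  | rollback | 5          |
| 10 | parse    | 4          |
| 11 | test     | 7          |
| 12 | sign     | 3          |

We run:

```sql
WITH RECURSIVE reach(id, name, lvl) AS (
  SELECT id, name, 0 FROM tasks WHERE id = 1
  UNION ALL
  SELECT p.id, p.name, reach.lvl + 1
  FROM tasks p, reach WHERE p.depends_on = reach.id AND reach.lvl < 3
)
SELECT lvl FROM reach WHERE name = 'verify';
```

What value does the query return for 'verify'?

3

Base: id=1 (build) at lvl 0.
Iteration 1: rows with depends_on in {1} -> lint (id 2, lvl 1).
Iteration 2: rows with depends_on in {2} -> package (id 3, lvl 2), notify (id 4, lvl 2).
Iteration 3: rows with depends_on in {3,4} -> verify (id 5, lvl 3), fetch (id 6, lvl 3), parse (id 10, lvl 3), sign (id 12, lvl 3).
Iteration 4: lvl < 3 fails for all current rows; recursion stops.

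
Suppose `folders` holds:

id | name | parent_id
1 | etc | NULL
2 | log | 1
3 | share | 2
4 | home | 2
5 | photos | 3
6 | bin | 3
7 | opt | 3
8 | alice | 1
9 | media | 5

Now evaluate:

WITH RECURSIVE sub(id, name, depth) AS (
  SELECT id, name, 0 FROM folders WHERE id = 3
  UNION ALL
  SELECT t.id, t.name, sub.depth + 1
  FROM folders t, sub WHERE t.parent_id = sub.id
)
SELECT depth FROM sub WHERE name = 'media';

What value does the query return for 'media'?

Base: id=3 (share) at depth 0.
Iteration 1: rows with parent_id in {3} -> photos (id 5, depth 1), bin (id 6, depth 1), opt (id 7, depth 1).
Iteration 2: rows with parent_id in {5,6,7} -> media (id 9, depth 2).
Iteration 3: no rows with parent_id in {9}; recursion stops.

2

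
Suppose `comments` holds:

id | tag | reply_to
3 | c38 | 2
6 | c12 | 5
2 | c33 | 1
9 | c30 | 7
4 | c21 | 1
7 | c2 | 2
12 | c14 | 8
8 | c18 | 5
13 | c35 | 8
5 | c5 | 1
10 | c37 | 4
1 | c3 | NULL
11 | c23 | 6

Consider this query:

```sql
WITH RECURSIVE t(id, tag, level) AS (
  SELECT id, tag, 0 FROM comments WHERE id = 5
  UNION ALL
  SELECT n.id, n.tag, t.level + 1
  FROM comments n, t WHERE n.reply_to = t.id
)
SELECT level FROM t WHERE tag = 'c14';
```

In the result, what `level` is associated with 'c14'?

2

Base: id=5 (c5) at level 0.
Iteration 1: rows with reply_to in {5} -> c12 (id 6, level 1), c18 (id 8, level 1).
Iteration 2: rows with reply_to in {6,8} -> c23 (id 11, level 2), c14 (id 12, level 2), c35 (id 13, level 2).
Iteration 3: no rows with reply_to in {11,12,13}; recursion stops.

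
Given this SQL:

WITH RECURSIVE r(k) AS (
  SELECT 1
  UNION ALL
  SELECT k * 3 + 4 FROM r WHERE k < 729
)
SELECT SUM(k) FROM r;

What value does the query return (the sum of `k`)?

Base: k=1.
Iteration 1: 1 < 729 holds -> k = 1 * 3 + 4 = 7.
Iteration 2: 7 < 729 holds -> k = 7 * 3 + 4 = 25.
Iteration 3: 25 < 729 holds -> k = 25 * 3 + 4 = 79.
Iteration 4: 79 < 729 holds -> k = 79 * 3 + 4 = 241.
Iteration 5: 241 < 729 holds -> k = 241 * 3 + 4 = 727.
Iteration 6: 727 < 729 holds -> k = 727 * 3 + 4 = 2185.
Iteration 7: 2185 < 729 fails; recursion stops.
SUM(k) = 1 + 7 + 25 + 79 + 241 + 727 + 2185 = 3265.

3265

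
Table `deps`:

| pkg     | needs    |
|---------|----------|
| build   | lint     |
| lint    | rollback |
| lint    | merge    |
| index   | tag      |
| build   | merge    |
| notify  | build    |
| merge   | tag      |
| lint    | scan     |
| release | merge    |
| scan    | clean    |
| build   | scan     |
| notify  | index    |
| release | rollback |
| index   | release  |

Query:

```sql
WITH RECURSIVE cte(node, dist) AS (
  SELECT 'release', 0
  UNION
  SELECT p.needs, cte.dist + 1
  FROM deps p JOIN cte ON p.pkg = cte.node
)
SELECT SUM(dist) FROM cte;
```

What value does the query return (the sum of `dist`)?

4

Base: (release, dist=0).
Iteration 1: edges from {release} -> (merge, dist=1), (rollback, dist=1).
Iteration 2: edges from {merge,rollback} -> (tag, dist=2).
Iteration 3: no outgoing edges from {tag}; recursion stops.
SUM(dist) = 0 + 1 + 1 + 2 = 4.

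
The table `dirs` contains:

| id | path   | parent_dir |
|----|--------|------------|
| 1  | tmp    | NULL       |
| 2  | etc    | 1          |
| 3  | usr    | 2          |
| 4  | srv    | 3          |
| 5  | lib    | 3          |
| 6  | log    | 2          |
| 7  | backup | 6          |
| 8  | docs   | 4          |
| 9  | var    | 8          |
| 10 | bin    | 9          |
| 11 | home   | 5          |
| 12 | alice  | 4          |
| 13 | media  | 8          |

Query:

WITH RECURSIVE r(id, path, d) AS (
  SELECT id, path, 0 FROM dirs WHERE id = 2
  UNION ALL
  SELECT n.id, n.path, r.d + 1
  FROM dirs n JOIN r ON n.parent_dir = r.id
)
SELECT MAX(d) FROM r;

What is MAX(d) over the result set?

Base: id=2 (etc) at d 0.
Iteration 1: rows with parent_dir in {2} -> usr (id 3, d 1), log (id 6, d 1).
Iteration 2: rows with parent_dir in {3,6} -> srv (id 4, d 2), lib (id 5, d 2), backup (id 7, d 2).
Iteration 3: rows with parent_dir in {4,5,7} -> docs (id 8, d 3), home (id 11, d 3), alice (id 12, d 3).
Iteration 4: rows with parent_dir in {8,11,12} -> var (id 9, d 4), media (id 13, d 4).
Iteration 5: rows with parent_dir in {9,13} -> bin (id 10, d 5).
Iteration 6: no rows with parent_dir in {10}; recursion stops.
d values: 0, 1, 1, 2, 2, 2, 3, 3, 3, 4, 4, 5; the maximum is 5.

5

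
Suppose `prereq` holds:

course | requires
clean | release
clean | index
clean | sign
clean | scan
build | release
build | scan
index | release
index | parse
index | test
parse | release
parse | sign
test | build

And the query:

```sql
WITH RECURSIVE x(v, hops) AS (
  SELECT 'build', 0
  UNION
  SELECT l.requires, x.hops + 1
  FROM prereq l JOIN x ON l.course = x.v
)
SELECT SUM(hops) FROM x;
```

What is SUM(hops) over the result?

2

Base: (build, hops=0).
Iteration 1: edges from {build} -> (release, hops=1), (scan, hops=1).
Iteration 2: no outgoing edges from {release,scan}; recursion stops.
SUM(hops) = 0 + 1 + 1 = 2.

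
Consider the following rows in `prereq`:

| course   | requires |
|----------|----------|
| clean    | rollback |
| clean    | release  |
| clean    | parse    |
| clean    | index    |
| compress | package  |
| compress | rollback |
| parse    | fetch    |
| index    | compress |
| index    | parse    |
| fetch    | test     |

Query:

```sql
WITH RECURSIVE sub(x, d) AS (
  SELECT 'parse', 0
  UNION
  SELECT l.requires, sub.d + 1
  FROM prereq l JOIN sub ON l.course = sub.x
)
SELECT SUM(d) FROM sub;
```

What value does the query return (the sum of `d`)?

Base: (parse, d=0).
Iteration 1: edges from {parse} -> (fetch, d=1).
Iteration 2: edges from {fetch} -> (test, d=2).
Iteration 3: no outgoing edges from {test}; recursion stops.
SUM(d) = 0 + 1 + 2 = 3.

3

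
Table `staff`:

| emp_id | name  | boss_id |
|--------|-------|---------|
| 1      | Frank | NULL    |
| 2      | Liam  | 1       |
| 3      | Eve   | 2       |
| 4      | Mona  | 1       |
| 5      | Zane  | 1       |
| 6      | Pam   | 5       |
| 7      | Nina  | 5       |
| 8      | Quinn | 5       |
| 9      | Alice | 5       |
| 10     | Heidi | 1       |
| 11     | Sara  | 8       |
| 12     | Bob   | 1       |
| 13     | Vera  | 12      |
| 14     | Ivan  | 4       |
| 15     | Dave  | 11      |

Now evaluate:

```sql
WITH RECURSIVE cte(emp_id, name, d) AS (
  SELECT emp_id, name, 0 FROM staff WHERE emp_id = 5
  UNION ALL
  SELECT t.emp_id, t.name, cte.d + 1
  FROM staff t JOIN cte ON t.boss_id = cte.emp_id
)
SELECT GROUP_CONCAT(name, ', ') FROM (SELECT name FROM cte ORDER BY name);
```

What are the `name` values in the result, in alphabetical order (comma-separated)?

Base: emp_id=5 (Zane) at d 0.
Iteration 1: rows with boss_id in {5} -> Pam (id 6, d 1), Nina (id 7, d 1), Quinn (id 8, d 1), Alice (id 9, d 1).
Iteration 2: rows with boss_id in {6,7,8,9} -> Sara (id 11, d 2).
Iteration 3: rows with boss_id in {11} -> Dave (id 15, d 3).
Iteration 4: no rows with boss_id in {15}; recursion stops.

Alice, Dave, Nina, Pam, Quinn, Sara, Zane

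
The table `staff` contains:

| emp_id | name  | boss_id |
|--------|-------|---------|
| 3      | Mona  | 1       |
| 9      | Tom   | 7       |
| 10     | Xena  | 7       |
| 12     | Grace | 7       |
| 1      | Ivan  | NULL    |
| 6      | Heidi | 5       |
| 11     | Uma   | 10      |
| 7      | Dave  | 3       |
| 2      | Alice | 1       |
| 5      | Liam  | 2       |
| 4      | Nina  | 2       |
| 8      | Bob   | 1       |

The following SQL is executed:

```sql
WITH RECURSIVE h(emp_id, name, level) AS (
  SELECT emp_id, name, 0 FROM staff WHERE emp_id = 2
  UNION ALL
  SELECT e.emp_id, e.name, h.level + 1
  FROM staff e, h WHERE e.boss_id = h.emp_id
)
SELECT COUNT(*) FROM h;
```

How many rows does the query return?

4

Base: emp_id=2 (Alice) at level 0.
Iteration 1: rows with boss_id in {2} -> Nina (id 4, level 1), Liam (id 5, level 1).
Iteration 2: rows with boss_id in {4,5} -> Heidi (id 6, level 2).
Iteration 3: no rows with boss_id in {6}; recursion stops.
Total rows emitted: 4.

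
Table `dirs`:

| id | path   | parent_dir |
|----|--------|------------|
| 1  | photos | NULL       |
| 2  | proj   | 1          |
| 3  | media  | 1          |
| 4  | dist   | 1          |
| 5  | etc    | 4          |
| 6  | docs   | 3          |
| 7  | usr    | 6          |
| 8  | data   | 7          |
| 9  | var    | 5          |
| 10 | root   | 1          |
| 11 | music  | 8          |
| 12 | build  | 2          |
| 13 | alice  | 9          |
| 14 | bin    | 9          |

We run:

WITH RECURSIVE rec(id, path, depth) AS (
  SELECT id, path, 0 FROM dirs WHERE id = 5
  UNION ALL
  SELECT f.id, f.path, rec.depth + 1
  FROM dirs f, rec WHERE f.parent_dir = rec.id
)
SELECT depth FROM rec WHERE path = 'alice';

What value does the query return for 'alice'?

Base: id=5 (etc) at depth 0.
Iteration 1: rows with parent_dir in {5} -> var (id 9, depth 1).
Iteration 2: rows with parent_dir in {9} -> alice (id 13, depth 2), bin (id 14, depth 2).
Iteration 3: no rows with parent_dir in {13,14}; recursion stops.

2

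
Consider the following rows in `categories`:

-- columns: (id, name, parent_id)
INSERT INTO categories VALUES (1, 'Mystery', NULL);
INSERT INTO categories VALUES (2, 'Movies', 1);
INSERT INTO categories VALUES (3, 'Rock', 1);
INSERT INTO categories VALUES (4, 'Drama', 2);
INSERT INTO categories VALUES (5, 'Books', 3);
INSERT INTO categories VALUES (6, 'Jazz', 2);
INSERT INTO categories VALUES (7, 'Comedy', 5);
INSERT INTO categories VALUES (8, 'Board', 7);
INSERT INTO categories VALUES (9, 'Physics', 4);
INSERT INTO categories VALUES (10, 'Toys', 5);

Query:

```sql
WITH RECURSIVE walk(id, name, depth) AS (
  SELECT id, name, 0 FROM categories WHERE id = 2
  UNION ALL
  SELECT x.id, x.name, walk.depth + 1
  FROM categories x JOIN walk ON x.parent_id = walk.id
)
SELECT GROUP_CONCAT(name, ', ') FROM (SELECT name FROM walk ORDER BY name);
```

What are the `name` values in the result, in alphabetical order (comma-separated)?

Drama, Jazz, Movies, Physics

Base: id=2 (Movies) at depth 0.
Iteration 1: rows with parent_id in {2} -> Drama (id 4, depth 1), Jazz (id 6, depth 1).
Iteration 2: rows with parent_id in {4,6} -> Physics (id 9, depth 2).
Iteration 3: no rows with parent_id in {9}; recursion stops.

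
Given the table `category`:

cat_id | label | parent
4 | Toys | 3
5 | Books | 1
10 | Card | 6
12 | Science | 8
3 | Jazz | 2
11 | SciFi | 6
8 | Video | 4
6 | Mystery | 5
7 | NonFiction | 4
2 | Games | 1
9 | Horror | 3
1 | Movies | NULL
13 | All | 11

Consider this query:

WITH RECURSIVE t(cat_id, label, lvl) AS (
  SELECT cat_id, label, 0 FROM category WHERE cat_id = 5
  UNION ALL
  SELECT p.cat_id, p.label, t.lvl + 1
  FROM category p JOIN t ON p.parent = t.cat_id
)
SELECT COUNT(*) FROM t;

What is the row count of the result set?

5

Base: cat_id=5 (Books) at lvl 0.
Iteration 1: rows with parent in {5} -> Mystery (id 6, lvl 1).
Iteration 2: rows with parent in {6} -> Card (id 10, lvl 2), SciFi (id 11, lvl 2).
Iteration 3: rows with parent in {10,11} -> All (id 13, lvl 3).
Iteration 4: no rows with parent in {13}; recursion stops.
Total rows emitted: 5.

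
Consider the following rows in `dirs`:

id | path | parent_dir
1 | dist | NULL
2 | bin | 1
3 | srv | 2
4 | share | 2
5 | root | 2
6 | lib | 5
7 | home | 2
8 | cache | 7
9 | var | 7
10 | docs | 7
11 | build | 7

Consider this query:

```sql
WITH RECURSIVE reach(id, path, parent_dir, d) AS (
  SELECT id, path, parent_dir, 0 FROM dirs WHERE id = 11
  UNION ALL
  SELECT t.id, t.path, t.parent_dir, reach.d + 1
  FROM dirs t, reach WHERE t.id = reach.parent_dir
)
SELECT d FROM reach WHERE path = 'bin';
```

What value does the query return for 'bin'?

2

Base: id=11 (build), parent_dir=7, d 0.
Iteration 1: join on id=7 -> home (id 7, parent_dir=2, d 1).
Iteration 2: join on id=2 -> bin (id 2, parent_dir=1, d 2).
Iteration 3: join on id=1 -> dist (id 1, parent_dir=NULL, d 3).
Iteration 4: parent_dir is NULL; no match; recursion stops.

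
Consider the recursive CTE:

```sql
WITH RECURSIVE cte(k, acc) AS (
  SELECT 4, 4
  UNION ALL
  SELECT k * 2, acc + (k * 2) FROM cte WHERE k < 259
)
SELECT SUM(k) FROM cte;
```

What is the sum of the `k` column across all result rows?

Base: k=4, acc=4.
Iteration 1: 4 < 259 holds -> k = 4 * 2 = 8, acc = 4 + 8 = 12.
Iteration 2: 8 < 259 holds -> k = 8 * 2 = 16, acc = 12 + 16 = 28.
Iteration 3: 16 < 259 holds -> k = 16 * 2 = 32, acc = 28 + 32 = 60.
Iteration 4: 32 < 259 holds -> k = 32 * 2 = 64, acc = 60 + 64 = 124.
Iteration 5: 64 < 259 holds -> k = 64 * 2 = 128, acc = 124 + 128 = 252.
Iteration 6: 128 < 259 holds -> k = 128 * 2 = 256, acc = 252 + 256 = 508.
Iteration 7: 256 < 259 holds -> k = 256 * 2 = 512, acc = 508 + 512 = 1020.
Iteration 8: 512 < 259 fails; recursion stops.
SUM(k) = 4 + 8 + 16 + 32 + 64 + 128 + 256 + 512 = 1020.

1020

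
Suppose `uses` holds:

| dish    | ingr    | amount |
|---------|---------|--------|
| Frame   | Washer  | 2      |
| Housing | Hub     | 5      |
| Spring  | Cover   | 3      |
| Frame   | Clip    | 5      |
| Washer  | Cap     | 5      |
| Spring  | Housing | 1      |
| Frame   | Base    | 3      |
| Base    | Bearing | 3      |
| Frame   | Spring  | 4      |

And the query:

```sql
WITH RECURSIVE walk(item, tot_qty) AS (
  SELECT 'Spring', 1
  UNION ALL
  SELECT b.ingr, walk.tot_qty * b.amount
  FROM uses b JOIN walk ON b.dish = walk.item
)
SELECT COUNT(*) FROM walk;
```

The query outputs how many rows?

Base: (Spring, tot_qty=1).
Iteration 1: components of {Spring} -> Cover = 1*3 = 3, Housing = 1*1 = 1.
Iteration 2: components of {Cover,Housing} -> Hub = 1*5 = 5.
Iteration 3: no further components; recursion stops.
Total rows emitted: 4.

4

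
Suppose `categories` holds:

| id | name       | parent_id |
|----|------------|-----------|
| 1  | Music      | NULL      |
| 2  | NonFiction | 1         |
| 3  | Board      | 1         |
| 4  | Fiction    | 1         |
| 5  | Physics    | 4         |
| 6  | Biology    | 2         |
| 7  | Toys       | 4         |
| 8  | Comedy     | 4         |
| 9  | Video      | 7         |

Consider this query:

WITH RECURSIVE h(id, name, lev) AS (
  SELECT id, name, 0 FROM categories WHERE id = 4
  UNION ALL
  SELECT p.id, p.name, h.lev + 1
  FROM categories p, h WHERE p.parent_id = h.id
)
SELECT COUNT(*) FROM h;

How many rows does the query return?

5

Base: id=4 (Fiction) at lev 0.
Iteration 1: rows with parent_id in {4} -> Physics (id 5, lev 1), Toys (id 7, lev 1), Comedy (id 8, lev 1).
Iteration 2: rows with parent_id in {5,7,8} -> Video (id 9, lev 2).
Iteration 3: no rows with parent_id in {9}; recursion stops.
Total rows emitted: 5.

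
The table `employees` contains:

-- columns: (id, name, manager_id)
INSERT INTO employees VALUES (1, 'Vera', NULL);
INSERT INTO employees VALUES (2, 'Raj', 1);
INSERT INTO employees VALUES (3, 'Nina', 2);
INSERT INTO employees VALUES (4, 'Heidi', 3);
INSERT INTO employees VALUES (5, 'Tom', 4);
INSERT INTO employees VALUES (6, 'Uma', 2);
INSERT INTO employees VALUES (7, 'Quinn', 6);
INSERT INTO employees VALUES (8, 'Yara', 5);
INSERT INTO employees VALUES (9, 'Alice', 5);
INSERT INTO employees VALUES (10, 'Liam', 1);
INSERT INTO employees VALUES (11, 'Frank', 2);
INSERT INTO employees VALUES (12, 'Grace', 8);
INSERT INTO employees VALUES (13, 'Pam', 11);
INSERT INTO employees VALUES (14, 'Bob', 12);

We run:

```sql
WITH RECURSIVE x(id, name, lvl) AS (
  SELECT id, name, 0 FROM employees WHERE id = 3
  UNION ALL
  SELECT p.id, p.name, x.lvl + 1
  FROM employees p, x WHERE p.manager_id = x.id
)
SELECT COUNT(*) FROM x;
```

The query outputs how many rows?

Base: id=3 (Nina) at lvl 0.
Iteration 1: rows with manager_id in {3} -> Heidi (id 4, lvl 1).
Iteration 2: rows with manager_id in {4} -> Tom (id 5, lvl 2).
Iteration 3: rows with manager_id in {5} -> Yara (id 8, lvl 3), Alice (id 9, lvl 3).
Iteration 4: rows with manager_id in {8,9} -> Grace (id 12, lvl 4).
Iteration 5: rows with manager_id in {12} -> Bob (id 14, lvl 5).
Iteration 6: no rows with manager_id in {14}; recursion stops.
Total rows emitted: 7.

7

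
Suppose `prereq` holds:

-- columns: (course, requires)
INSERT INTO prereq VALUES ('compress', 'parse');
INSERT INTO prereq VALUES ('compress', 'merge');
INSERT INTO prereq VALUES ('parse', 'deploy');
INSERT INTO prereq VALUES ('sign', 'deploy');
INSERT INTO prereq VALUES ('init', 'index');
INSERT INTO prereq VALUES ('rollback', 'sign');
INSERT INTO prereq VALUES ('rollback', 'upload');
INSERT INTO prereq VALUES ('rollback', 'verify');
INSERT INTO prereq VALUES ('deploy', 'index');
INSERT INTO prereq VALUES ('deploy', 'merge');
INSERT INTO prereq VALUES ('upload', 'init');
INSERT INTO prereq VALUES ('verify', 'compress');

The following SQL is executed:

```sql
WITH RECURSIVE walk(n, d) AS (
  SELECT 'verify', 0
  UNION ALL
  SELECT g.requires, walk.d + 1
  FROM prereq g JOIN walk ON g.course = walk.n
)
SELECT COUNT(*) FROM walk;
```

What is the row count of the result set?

Base: (verify, d=0).
Iteration 1: edges from {verify} -> (compress, d=1).
Iteration 2: edges from {compress} -> (merge, d=2), (parse, d=2).
Iteration 3: edges from {merge,parse} -> (deploy, d=3).
Iteration 4: edges from {deploy} -> (index, d=4), (merge, d=4).
Iteration 5: no outgoing edges from {index,merge}; recursion stops.
Total rows emitted: 7.

7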